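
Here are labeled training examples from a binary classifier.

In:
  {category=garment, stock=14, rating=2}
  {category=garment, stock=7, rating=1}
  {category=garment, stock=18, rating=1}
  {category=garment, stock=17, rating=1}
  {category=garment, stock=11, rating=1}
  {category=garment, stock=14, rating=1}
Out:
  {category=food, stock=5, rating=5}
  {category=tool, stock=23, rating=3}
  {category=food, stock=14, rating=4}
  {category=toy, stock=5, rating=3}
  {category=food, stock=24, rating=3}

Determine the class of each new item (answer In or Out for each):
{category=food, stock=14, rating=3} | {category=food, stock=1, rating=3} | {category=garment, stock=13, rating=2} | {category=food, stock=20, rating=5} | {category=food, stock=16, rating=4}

Out, Out, In, Out, Out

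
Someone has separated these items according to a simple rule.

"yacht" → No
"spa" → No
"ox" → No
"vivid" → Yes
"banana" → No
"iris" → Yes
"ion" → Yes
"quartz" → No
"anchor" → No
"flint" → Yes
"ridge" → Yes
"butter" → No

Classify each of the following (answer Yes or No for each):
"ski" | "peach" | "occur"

The classifier is using: contains 'i'.
"ski" — has 'i', hence Yes.
"peach" — no 'i', hence No.
"occur" — no 'i', hence No.

Yes, No, No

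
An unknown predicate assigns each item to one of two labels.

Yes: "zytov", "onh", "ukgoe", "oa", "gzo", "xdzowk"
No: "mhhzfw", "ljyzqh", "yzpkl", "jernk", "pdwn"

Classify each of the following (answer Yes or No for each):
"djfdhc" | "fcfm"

Rule: contains 'o'. This holds for each 'Yes' example and fails for each 'No' one.
"djfdhc" — no 'o', hence No.
"fcfm" — no 'o', hence No.

No, No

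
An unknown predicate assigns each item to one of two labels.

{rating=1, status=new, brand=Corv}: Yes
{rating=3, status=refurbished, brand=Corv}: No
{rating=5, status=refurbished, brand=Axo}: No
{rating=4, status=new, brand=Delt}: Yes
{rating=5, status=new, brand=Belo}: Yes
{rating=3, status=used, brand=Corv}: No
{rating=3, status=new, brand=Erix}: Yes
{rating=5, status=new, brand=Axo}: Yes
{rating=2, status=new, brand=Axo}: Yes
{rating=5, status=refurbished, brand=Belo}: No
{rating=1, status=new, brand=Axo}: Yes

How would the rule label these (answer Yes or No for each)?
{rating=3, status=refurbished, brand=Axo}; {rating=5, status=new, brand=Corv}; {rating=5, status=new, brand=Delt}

Every 'Yes' example satisfies: status is new. None of the 'No' examples do.
{rating=3, status=refurbished, brand=Axo} — status is refurbished, hence No. {rating=5, status=new, brand=Corv} — status is new, hence Yes. {rating=5, status=new, brand=Delt} — status is new, hence Yes.

No, Yes, Yes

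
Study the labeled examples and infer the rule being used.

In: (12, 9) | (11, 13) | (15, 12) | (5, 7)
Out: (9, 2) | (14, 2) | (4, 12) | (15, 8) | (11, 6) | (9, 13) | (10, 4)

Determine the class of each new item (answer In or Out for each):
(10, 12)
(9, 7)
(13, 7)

In, In, Out

The pattern is that an item is 'In' exactly when: |first − second| ≤ 3.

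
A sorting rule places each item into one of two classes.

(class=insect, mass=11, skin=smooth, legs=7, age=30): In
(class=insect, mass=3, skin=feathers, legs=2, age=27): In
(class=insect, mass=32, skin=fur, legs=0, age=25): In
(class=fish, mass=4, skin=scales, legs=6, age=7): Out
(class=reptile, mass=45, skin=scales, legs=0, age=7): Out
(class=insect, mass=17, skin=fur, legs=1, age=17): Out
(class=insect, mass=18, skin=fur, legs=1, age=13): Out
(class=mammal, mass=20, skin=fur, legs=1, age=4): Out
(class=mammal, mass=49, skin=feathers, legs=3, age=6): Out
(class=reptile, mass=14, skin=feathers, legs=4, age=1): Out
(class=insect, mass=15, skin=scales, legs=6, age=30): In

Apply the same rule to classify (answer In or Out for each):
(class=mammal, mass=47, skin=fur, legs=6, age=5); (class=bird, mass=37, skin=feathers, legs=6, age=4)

'In' ⟺ age ≥ 25.
(class=mammal, mass=47, skin=fur, legs=6, age=5): age = 5, does not satisfy this → Out.
(class=bird, mass=37, skin=feathers, legs=6, age=4): age = 4, does not satisfy this → Out.

Out, Out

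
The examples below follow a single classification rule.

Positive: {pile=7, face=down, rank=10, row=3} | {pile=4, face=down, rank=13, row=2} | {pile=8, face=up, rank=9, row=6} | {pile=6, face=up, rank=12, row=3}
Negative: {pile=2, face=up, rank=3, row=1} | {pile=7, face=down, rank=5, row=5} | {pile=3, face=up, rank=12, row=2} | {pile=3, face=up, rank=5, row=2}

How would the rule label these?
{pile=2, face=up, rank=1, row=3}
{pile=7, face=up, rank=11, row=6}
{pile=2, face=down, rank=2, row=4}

The common property of the 'Positive' items is: rank ≥ 9 AND pile ≥ 4. No 'Negative' item has it.
{pile=2, face=up, rank=1, row=3}: rank = 1, pile = 2, fails the rule → Negative.
{pile=7, face=up, rank=11, row=6}: rank = 11, pile = 7, checks out → Positive.
{pile=2, face=down, rank=2, row=4}: rank = 2, pile = 2, fails the rule → Negative.

Negative, Positive, Negative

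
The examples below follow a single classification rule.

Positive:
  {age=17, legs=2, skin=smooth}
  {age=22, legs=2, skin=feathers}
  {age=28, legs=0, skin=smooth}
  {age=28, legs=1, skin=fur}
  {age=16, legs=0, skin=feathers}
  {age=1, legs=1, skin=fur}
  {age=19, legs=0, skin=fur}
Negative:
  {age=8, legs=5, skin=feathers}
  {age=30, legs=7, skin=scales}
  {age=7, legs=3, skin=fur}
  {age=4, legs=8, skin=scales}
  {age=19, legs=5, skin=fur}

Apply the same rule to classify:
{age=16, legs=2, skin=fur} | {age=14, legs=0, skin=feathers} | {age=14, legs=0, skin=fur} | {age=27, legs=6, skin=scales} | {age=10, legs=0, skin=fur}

Positive, Positive, Positive, Negative, Positive

The pattern is that an item is 'Positive' exactly when: legs ≤ 2.
{age=16, legs=2, skin=fur} — legs = 2, hence Positive. {age=14, legs=0, skin=feathers} — legs = 0, hence Positive. {age=14, legs=0, skin=fur} — legs = 0, hence Positive. {age=27, legs=6, skin=scales} — legs = 6, hence Negative. {age=10, legs=0, skin=fur} — legs = 0, hence Positive.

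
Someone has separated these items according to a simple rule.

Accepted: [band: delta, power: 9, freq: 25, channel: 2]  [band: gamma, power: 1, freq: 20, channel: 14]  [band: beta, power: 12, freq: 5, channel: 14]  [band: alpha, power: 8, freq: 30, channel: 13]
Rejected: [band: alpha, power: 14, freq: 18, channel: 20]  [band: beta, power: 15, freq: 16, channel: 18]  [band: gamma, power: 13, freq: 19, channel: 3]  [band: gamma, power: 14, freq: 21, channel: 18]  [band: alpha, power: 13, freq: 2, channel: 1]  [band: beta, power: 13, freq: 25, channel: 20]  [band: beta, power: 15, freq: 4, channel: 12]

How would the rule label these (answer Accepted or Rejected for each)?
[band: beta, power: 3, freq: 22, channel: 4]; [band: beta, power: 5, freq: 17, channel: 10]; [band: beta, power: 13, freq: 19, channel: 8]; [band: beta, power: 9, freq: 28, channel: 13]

The common property of the 'Accepted' items is: power ≤ 12. No 'Rejected' item has it.

Accepted, Accepted, Rejected, Accepted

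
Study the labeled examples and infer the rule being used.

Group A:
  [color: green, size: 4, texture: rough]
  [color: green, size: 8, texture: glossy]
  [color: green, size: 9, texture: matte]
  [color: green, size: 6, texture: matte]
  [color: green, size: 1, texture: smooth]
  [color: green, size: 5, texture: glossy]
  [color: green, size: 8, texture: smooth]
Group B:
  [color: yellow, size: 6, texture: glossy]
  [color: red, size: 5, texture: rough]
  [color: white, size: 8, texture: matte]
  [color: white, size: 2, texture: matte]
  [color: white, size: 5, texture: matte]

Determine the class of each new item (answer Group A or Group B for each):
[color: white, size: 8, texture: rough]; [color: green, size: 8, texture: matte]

Group B, Group A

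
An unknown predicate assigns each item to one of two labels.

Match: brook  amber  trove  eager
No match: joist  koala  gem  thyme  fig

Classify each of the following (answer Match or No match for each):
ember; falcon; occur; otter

The distinguishing property — contains 'r' — holds for all the 'Match' cases and none of the 'No match' cases.
Match: ember, since has 'r'.
No match: falcon, since no 'r'.
Match: occur, since has 'r'.
Match: otter, since has 'r'.

Match, No match, Match, Match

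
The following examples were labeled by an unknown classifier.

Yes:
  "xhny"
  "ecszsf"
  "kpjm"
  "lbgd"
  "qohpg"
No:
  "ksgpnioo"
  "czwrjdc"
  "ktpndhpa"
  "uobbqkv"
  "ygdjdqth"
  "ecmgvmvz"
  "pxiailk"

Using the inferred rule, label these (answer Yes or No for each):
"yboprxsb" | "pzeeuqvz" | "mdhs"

No, No, Yes

The rule appears to be: length ≤ 6.
"yboprxsb": length 8 — doesn't qualify, so No.
"pzeeuqvz": length 8 — doesn't qualify, so No.
"mdhs": length 4 — matches, so Yes.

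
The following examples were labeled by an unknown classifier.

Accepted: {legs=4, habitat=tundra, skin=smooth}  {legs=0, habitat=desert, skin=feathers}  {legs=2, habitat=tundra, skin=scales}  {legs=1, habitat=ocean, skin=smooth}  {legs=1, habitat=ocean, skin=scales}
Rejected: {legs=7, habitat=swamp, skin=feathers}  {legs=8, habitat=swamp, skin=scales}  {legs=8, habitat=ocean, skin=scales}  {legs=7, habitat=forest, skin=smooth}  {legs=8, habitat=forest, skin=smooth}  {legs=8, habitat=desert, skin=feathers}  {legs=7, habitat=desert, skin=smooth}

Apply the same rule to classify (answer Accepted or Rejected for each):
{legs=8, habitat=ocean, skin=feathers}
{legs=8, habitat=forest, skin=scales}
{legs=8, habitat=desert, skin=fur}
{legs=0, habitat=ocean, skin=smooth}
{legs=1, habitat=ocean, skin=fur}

Rule: legs ≤ 4. This holds for each 'Accepted' example and fails for each 'Rejected' one.
{legs=8, habitat=ocean, skin=feathers}: legs = 8 — lacks this property, so Rejected. {legs=8, habitat=forest, skin=scales}: legs = 8 — lacks this property, so Rejected. {legs=8, habitat=desert, skin=fur}: legs = 8 — lacks this property, so Rejected. {legs=0, habitat=ocean, skin=smooth}: legs = 0 — matches, so Accepted. {legs=1, habitat=ocean, skin=fur}: legs = 1 — matches, so Accepted.

Rejected, Rejected, Rejected, Accepted, Accepted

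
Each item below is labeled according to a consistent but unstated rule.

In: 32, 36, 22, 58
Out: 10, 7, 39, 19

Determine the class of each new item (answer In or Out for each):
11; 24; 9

One predicate separates the groups cleanly: even AND at least 19.
11: 11 is odd, 11 < 19 — does not fit, so Out.
24: 24 is even, 24 ≥ 19 — meets the rule, so In.
9: 9 is odd, 9 < 19 — does not fit, so Out.

Out, In, Out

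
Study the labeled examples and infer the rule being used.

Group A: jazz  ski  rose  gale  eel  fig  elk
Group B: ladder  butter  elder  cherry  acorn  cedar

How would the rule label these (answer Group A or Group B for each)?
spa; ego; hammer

Group A, Group A, Group B

Rule: length ≤ 4. This holds for each 'Group A' example and fails for each 'Group B' one.
spa: length 3 — fits, so Group A.
ego: length 3 — fits, so Group A.
hammer: length 6 — does not satisfy this, so Group B.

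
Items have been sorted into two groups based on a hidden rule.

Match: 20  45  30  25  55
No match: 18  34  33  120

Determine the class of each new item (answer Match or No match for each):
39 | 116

The distinguishing property — multiple of 5 AND at most 55 — holds for all the 'Match' cases and none of the 'No match' cases.
39 — 39 = 5·7 + 4, 39 ≤ 55, hence No match. 116 — 116 = 5·23 + 1, 116 > 55, hence No match.

No match, No match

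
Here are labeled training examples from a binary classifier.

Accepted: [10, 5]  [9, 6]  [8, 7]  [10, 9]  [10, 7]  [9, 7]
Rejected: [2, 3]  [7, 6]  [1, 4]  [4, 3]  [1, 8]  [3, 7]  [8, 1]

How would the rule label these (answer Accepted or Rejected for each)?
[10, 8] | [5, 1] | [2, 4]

The classifier is using: sum ≥ 15.
[10, 8] → 10+8 = 18 → Accepted. [5, 1] → 5+1 = 6 → Rejected. [2, 4] → 2+4 = 6 → Rejected.

Accepted, Rejected, Rejected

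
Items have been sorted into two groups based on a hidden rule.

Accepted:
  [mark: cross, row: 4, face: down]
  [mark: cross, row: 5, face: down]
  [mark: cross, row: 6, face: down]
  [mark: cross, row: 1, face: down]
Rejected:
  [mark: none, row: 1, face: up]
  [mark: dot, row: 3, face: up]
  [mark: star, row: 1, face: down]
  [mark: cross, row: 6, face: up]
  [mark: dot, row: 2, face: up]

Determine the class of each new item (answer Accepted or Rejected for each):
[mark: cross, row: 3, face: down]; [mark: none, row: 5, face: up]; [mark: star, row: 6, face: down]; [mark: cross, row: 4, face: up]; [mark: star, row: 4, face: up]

'Accepted' ⟺ face is down AND mark is cross.
[mark: cross, row: 3, face: down]: face is down, mark is cross, qualifies → Accepted. [mark: none, row: 5, face: up]: face is up, mark is none, does not satisfy this → Rejected. [mark: star, row: 6, face: down]: face is down, mark is star, does not satisfy this → Rejected. [mark: cross, row: 4, face: up]: face is up, mark is cross, does not satisfy this → Rejected. [mark: star, row: 4, face: up]: face is up, mark is star, does not satisfy this → Rejected.

Accepted, Rejected, Rejected, Rejected, Rejected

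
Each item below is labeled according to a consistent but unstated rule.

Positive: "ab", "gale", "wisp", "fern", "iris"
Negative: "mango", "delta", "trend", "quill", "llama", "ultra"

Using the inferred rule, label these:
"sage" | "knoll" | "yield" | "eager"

The simplest hypothesis consistent with all the labels is: even length.

Positive, Negative, Negative, Negative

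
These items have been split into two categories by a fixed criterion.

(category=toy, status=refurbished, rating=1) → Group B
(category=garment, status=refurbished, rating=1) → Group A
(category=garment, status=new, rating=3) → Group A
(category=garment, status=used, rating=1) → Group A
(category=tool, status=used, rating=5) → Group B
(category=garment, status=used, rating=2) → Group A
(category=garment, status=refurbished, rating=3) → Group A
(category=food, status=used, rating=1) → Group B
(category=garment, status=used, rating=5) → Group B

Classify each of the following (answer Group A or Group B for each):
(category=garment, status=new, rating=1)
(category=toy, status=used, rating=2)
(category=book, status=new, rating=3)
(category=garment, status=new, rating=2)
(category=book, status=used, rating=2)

The simplest hypothesis consistent with all the labels is: category is garment AND rating ≤ 3.
Group A: (category=garment, status=new, rating=1), since category is garment, rating = 1.
Group B: (category=toy, status=used, rating=2), since category is toy, rating = 2.
Group B: (category=book, status=new, rating=3), since category is book, rating = 3.
Group A: (category=garment, status=new, rating=2), since category is garment, rating = 2.
Group B: (category=book, status=used, rating=2), since category is book, rating = 2.

Group A, Group B, Group B, Group A, Group B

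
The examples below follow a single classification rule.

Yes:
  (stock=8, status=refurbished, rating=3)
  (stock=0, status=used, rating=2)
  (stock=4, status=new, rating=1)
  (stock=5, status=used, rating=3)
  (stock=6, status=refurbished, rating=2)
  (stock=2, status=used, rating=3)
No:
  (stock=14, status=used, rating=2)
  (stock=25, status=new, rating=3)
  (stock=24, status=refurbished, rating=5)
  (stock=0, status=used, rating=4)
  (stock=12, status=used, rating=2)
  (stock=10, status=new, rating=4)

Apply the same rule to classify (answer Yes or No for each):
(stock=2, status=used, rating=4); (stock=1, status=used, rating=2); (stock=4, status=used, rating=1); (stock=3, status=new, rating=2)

No, Yes, Yes, Yes

Rule: rating ≤ 3 AND stock ≤ 8. This holds for each 'Yes' example and fails for each 'No' one.
(stock=2, status=used, rating=4) — rating = 4, stock = 2, hence No. (stock=1, status=used, rating=2) — rating = 2, stock = 1, hence Yes. (stock=4, status=used, rating=1) — rating = 1, stock = 4, hence Yes. (stock=3, status=new, rating=2) — rating = 2, stock = 3, hence Yes.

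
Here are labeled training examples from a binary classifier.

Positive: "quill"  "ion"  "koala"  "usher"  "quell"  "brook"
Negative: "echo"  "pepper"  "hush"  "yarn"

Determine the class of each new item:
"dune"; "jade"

Negative, Negative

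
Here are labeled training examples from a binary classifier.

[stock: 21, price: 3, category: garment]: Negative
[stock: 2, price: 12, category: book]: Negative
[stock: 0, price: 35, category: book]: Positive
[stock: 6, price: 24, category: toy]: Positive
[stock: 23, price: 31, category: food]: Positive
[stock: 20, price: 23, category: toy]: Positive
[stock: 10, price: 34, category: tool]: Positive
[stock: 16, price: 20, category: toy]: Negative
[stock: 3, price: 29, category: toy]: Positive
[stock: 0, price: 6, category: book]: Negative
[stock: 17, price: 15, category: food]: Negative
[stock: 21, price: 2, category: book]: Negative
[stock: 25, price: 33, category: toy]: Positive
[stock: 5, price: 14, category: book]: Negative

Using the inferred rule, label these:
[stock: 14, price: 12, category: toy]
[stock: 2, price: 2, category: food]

Negative, Negative

Every 'Positive' example satisfies: price ≥ 23. None of the 'Negative' examples do.
[stock: 14, price: 12, category: toy]: Negative (price = 12).
[stock: 2, price: 2, category: food]: Negative (price = 2).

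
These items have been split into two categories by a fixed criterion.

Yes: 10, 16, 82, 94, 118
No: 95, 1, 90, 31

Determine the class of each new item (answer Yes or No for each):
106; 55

Yes, No

The common property of the 'Yes' items is: ≡ 4 (mod 6). No 'No' item has it.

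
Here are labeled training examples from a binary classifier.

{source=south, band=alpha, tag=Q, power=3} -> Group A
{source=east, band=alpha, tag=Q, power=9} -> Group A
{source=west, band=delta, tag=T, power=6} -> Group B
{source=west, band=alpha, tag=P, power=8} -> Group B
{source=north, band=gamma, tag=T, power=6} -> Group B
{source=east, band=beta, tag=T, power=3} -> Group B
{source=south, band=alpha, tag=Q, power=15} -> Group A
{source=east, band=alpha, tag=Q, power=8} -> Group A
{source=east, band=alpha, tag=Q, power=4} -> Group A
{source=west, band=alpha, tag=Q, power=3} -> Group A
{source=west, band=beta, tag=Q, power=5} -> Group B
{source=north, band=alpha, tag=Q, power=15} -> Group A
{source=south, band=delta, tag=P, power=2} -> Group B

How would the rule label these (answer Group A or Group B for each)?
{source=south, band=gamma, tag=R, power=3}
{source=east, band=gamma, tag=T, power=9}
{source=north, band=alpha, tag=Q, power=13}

The classifier is using: band is alpha AND tag is Q.
{source=south, band=gamma, tag=R, power=3}: Group B (band is gamma, tag is R).
{source=east, band=gamma, tag=T, power=9}: Group B (band is gamma, tag is T).
{source=north, band=alpha, tag=Q, power=13}: Group A (band is alpha, tag is Q).

Group B, Group B, Group A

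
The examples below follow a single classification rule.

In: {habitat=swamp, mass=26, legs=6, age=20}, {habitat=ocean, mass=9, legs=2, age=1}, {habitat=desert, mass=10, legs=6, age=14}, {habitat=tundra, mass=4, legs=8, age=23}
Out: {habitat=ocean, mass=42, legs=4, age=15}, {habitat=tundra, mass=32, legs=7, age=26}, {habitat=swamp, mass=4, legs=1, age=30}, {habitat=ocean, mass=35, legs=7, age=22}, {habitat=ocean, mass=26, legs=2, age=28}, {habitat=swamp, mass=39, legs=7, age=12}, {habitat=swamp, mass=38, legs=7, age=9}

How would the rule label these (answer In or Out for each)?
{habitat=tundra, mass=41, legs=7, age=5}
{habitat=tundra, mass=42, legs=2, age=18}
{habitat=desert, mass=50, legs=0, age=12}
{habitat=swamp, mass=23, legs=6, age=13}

Rule: mass ≤ 26 AND age ≤ 23. This holds for each 'In' example and fails for each 'Out' one.
{habitat=tundra, mass=41, legs=7, age=5}: mass = 41, age = 5 — doesn't qualify, so Out.
{habitat=tundra, mass=42, legs=2, age=18}: mass = 42, age = 18 — doesn't qualify, so Out.
{habitat=desert, mass=50, legs=0, age=12}: mass = 50, age = 12 — doesn't qualify, so Out.
{habitat=swamp, mass=23, legs=6, age=13}: mass = 23, age = 13 — checks out, so In.

Out, Out, Out, In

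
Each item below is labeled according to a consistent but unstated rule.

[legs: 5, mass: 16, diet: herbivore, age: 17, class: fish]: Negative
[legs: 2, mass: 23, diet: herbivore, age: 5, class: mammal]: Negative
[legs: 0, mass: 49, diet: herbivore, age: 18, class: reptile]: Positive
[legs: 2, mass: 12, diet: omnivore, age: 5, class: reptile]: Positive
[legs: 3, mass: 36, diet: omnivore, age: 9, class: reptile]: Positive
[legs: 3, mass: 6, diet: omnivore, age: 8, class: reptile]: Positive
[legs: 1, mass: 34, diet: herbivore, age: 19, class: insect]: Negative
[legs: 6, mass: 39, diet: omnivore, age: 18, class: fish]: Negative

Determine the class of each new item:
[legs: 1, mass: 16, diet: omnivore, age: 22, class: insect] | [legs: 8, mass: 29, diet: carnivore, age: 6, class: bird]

The common property of the 'Positive' items is: class is reptile. No 'Negative' item has it.
[legs: 1, mass: 16, diet: omnivore, age: 22, class: insect] — class is insect, hence Negative.
[legs: 8, mass: 29, diet: carnivore, age: 6, class: bird] — class is bird, hence Negative.

Negative, Negative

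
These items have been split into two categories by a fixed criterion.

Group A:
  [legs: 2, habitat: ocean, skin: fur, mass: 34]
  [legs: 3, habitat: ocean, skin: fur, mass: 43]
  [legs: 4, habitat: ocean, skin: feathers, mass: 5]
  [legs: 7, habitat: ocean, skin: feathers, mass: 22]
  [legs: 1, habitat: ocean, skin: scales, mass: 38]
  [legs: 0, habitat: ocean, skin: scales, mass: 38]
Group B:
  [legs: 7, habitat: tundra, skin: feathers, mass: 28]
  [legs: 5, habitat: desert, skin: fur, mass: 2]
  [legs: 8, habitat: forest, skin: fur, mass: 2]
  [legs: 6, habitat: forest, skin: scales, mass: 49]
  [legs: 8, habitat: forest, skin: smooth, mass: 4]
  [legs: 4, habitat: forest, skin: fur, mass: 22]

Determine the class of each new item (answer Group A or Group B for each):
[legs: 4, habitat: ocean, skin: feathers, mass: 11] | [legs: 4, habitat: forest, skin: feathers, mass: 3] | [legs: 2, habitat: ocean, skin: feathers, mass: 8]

Group A, Group B, Group A

The simplest hypothesis consistent with all the labels is: habitat is ocean.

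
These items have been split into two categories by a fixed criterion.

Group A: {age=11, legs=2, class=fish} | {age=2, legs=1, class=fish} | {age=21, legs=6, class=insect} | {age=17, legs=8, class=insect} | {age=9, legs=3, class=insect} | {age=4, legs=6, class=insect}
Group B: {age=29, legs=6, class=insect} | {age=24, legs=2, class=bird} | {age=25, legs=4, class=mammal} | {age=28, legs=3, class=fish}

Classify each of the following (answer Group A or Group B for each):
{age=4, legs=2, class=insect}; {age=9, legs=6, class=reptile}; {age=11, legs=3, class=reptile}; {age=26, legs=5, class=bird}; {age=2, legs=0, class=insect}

Group A, Group A, Group A, Group B, Group A

One predicate separates the groups cleanly: age ≤ 21.
{age=4, legs=2, class=insect}: Group A (age = 4).
{age=9, legs=6, class=reptile}: Group A (age = 9).
{age=11, legs=3, class=reptile}: Group A (age = 11).
{age=26, legs=5, class=bird}: Group B (age = 26).
{age=2, legs=0, class=insect}: Group A (age = 2).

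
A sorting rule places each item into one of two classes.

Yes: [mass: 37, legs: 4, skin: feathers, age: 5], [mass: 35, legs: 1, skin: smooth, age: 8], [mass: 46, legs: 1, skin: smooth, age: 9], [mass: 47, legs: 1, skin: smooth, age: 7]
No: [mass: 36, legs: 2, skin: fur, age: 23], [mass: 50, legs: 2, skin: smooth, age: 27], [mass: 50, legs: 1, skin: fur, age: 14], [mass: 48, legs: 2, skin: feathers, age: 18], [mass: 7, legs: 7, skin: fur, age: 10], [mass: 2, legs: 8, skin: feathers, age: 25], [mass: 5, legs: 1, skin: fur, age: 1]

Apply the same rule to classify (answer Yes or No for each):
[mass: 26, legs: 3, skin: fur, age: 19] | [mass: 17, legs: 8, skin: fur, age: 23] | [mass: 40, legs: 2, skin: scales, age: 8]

No, No, Yes

One predicate separates the groups cleanly: age ≥ 5 AND age ≤ 9.
[mass: 26, legs: 3, skin: fur, age: 19]: age = 19 — lacks this property, so No. [mass: 17, legs: 8, skin: fur, age: 23]: age = 23 — lacks this property, so No. [mass: 40, legs: 2, skin: scales, age: 8]: age = 8 — checks out, so Yes.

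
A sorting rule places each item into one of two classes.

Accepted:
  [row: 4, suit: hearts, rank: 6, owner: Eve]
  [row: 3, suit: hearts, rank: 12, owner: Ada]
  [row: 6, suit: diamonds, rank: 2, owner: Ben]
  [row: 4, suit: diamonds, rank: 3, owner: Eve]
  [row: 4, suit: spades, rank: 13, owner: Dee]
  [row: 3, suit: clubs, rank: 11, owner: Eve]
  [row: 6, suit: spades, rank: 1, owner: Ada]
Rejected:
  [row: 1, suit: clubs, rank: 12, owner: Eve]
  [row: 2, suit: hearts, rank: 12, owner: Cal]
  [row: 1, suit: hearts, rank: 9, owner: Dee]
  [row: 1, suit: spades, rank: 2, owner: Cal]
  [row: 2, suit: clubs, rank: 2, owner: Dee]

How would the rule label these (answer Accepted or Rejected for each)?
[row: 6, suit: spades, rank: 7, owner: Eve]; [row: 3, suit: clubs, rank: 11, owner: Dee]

Accepted, Accepted

A rule that fits every label: row ≥ 3 — true of each 'Accepted' example, false of each 'Rejected' one.
[row: 6, suit: spades, rank: 7, owner: Eve]: row = 6 — checks out, so Accepted. [row: 3, suit: clubs, rank: 11, owner: Dee]: row = 3 — checks out, so Accepted.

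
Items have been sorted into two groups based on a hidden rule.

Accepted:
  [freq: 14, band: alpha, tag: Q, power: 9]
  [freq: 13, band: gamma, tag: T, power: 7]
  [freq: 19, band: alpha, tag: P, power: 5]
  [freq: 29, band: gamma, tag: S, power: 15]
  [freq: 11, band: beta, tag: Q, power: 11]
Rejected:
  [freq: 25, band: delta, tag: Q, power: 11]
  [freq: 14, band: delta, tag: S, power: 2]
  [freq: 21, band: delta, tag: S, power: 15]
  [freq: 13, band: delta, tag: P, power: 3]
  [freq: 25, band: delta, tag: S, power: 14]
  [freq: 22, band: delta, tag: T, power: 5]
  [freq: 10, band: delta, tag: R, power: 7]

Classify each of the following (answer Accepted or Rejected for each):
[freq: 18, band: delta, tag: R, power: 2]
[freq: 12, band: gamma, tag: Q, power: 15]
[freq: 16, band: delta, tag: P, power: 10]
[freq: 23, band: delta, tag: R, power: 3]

The rule appears to be: band is not delta.

Rejected, Accepted, Rejected, Rejected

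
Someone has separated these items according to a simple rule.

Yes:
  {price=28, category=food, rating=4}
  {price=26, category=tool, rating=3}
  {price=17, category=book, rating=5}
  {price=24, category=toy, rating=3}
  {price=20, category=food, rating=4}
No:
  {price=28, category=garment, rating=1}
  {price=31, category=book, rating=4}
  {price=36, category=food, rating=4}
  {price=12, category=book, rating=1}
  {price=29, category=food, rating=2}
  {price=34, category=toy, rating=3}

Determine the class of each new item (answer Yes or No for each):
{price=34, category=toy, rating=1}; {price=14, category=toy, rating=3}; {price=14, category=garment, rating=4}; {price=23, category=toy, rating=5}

No, Yes, Yes, Yes

The pattern is that an item is 'Yes' exactly when: rating ≥ 2 AND price ≤ 28.
{price=34, category=toy, rating=1} → rating = 1, price = 34 → No. {price=14, category=toy, rating=3} → rating = 3, price = 14 → Yes. {price=14, category=garment, rating=4} → rating = 4, price = 14 → Yes. {price=23, category=toy, rating=5} → rating = 5, price = 23 → Yes.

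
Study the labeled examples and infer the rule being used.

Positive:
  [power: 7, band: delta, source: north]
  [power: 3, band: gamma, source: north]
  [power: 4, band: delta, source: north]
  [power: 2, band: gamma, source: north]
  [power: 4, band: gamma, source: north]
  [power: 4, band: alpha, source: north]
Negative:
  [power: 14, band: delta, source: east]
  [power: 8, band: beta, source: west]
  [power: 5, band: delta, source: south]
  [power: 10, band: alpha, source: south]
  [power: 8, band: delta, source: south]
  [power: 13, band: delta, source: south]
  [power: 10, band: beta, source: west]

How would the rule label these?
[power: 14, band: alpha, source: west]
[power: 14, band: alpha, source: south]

Negative, Negative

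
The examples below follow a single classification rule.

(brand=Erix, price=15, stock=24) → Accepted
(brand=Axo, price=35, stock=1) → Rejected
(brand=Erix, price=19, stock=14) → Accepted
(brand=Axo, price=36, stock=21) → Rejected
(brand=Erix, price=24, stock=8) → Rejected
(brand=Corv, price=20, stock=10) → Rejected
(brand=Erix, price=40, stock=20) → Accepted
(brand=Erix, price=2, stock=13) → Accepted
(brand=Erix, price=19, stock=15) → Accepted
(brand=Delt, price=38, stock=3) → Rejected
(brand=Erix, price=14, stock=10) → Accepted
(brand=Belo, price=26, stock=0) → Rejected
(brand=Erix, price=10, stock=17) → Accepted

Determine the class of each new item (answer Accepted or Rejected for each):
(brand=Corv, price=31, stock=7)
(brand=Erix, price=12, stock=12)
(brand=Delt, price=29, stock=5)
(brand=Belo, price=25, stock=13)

Rejected, Accepted, Rejected, Rejected

Rule: brand is Erix AND stock ≥ 10. This holds for each 'Accepted' example and fails for each 'Rejected' one.
Rejected: (brand=Corv, price=31, stock=7), since brand is Corv, stock = 7. Accepted: (brand=Erix, price=12, stock=12), since brand is Erix, stock = 12. Rejected: (brand=Delt, price=29, stock=5), since brand is Delt, stock = 5. Rejected: (brand=Belo, price=25, stock=13), since brand is Belo, stock = 13.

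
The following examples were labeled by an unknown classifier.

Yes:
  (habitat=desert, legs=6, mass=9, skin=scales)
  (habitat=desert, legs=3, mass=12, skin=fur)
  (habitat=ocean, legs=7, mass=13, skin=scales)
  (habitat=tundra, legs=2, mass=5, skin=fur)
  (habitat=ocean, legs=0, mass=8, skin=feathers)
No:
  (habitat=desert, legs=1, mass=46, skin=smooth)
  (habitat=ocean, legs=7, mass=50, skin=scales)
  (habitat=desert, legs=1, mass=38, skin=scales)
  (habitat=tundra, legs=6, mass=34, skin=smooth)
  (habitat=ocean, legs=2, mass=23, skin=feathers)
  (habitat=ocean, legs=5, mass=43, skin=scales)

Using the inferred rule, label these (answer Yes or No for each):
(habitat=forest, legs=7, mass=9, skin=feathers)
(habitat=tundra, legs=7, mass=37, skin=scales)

Yes, No

'Yes' ⟺ mass ≤ 13.
(habitat=forest, legs=7, mass=9, skin=feathers) → mass = 9 → Yes. (habitat=tundra, legs=7, mass=37, skin=scales) → mass = 37 → No.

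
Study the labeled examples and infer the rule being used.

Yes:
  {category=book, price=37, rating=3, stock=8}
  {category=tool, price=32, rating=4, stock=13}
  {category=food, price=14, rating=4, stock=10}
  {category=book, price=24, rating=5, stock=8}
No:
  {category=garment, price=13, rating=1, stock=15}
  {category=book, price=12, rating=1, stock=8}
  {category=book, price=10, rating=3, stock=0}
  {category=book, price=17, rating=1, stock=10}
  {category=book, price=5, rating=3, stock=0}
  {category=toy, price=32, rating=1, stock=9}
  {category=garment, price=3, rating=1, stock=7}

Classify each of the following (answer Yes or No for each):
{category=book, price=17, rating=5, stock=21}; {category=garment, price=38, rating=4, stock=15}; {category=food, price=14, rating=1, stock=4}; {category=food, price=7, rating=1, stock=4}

Yes, Yes, No, No

Rule: rating ≥ 3 AND stock ≥ 7. This holds for each 'Yes' example and fails for each 'No' one.
{category=book, price=17, rating=5, stock=21} → rating = 5, stock = 21 → Yes. {category=garment, price=38, rating=4, stock=15} → rating = 4, stock = 15 → Yes. {category=food, price=14, rating=1, stock=4} → rating = 1, stock = 4 → No. {category=food, price=7, rating=1, stock=4} → rating = 1, stock = 4 → No.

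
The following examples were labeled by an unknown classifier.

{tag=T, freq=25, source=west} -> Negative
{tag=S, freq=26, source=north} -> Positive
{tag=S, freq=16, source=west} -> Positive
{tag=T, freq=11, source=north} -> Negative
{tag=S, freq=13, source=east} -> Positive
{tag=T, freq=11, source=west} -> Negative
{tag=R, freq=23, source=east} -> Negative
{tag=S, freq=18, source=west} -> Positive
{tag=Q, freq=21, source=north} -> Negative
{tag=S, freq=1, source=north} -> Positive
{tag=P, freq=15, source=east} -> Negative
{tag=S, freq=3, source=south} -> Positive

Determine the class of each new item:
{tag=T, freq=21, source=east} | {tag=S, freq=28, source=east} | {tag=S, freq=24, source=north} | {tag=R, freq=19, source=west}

The simplest hypothesis consistent with all the labels is: tag is S.
{tag=T, freq=21, source=east} → tag is T → Negative.
{tag=S, freq=28, source=east} → tag is S → Positive.
{tag=S, freq=24, source=north} → tag is S → Positive.
{tag=R, freq=19, source=west} → tag is R → Negative.

Negative, Positive, Positive, Negative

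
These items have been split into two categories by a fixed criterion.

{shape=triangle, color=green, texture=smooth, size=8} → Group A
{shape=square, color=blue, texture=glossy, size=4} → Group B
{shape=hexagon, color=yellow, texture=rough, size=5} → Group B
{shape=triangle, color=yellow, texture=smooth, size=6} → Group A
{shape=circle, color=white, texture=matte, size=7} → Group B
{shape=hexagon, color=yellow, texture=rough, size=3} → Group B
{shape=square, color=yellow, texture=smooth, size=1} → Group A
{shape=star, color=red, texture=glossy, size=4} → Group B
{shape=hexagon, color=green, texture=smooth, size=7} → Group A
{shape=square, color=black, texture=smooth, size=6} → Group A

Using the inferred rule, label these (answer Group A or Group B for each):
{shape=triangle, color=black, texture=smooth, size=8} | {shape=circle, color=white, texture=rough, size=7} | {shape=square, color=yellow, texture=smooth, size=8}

The simplest hypothesis consistent with all the labels is: texture is smooth.
{shape=triangle, color=black, texture=smooth, size=8}: texture is smooth, qualifies → Group A.
{shape=circle, color=white, texture=rough, size=7}: texture is rough, fails this test → Group B.
{shape=square, color=yellow, texture=smooth, size=8}: texture is smooth, qualifies → Group A.

Group A, Group B, Group A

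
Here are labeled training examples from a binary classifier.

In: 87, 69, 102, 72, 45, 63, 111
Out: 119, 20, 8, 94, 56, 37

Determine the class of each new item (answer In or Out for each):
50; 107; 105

Out, Out, In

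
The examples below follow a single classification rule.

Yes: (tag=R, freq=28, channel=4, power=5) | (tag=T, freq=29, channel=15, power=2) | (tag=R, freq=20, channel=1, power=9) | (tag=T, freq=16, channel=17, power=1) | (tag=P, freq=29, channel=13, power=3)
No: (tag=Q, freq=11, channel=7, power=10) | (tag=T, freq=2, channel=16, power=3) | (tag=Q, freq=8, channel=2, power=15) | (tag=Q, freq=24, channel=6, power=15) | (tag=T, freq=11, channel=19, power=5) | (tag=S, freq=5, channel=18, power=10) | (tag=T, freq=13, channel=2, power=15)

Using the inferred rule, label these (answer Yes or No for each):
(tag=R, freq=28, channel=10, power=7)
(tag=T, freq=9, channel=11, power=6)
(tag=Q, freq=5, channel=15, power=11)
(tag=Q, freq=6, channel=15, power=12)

Yes, No, No, No

The simplest hypothesis consistent with all the labels is: power ≤ 9 AND freq ≥ 13.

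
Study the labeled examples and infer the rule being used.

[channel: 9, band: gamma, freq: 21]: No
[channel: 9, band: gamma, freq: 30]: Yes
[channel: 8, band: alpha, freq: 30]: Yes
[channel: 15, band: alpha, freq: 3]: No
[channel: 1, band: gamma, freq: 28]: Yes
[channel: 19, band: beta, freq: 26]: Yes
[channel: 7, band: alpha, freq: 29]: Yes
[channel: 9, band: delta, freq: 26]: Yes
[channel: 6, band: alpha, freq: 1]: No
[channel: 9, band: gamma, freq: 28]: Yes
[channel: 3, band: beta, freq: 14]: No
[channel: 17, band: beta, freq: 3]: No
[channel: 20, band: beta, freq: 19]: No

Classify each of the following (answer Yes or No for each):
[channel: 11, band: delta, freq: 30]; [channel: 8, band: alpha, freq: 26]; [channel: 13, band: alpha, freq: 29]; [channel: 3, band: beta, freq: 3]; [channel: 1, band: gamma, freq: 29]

'Yes' ⟺ freq ≥ 26.

Yes, Yes, Yes, No, Yes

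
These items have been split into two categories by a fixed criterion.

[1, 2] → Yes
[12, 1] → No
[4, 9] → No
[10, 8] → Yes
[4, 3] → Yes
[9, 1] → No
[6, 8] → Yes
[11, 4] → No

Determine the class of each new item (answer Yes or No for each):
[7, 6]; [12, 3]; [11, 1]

Yes, No, No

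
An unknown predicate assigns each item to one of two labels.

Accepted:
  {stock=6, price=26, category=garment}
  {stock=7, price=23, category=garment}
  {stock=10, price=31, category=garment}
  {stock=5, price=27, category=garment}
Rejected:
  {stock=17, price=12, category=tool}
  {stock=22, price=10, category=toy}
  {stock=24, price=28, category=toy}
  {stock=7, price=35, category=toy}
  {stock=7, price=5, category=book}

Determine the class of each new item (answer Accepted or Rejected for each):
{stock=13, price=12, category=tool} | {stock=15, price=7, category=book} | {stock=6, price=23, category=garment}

Rejected, Rejected, Accepted

The common property of the 'Accepted' items is: category is garment. No 'Rejected' item has it.
{stock=13, price=12, category=tool} → category is tool → Rejected.
{stock=15, price=7, category=book} → category is book → Rejected.
{stock=6, price=23, category=garment} → category is garment → Accepted.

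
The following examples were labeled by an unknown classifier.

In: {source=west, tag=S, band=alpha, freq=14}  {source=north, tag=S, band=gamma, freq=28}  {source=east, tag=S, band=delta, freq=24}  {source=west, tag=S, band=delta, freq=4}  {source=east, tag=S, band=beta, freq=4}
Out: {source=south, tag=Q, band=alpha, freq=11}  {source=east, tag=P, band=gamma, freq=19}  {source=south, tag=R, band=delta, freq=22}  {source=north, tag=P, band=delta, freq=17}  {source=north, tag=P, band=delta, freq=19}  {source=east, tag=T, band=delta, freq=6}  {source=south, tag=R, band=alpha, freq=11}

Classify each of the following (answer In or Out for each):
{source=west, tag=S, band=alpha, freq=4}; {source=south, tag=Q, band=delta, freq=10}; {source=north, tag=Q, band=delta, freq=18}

In, Out, Out

A rule that fits every label: tag is S — true of each 'In' example, false of each 'Out' one.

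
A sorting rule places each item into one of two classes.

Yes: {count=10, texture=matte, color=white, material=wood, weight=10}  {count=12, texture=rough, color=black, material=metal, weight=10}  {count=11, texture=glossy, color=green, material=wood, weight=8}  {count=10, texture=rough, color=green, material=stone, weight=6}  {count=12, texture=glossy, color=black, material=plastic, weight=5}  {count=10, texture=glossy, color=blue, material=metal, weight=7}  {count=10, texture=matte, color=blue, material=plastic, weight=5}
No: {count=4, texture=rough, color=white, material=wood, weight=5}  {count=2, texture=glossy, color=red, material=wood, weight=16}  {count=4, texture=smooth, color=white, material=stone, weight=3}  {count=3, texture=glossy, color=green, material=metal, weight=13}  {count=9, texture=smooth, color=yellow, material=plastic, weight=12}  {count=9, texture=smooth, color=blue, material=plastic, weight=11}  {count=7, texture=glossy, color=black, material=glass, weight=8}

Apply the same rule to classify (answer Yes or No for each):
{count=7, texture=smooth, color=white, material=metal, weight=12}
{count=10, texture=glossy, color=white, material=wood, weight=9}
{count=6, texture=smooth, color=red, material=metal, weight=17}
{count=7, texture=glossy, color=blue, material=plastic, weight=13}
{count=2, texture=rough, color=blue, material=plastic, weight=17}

A rule that fits every label: count ≥ 10 — true of each 'Yes' example, false of each 'No' one.

No, Yes, No, No, No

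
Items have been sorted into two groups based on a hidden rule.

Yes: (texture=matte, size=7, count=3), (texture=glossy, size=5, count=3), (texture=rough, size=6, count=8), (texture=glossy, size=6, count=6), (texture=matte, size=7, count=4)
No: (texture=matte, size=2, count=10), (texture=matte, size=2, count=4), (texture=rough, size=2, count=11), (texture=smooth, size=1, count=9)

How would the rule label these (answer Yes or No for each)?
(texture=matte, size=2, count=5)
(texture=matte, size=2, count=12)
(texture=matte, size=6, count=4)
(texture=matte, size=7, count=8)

The rule appears to be: size ≥ 5.
(texture=matte, size=2, count=5): size = 2 — lacks this property, so No. (texture=matte, size=2, count=12): size = 2 — lacks this property, so No. (texture=matte, size=6, count=4): size = 6 — has this property, so Yes. (texture=matte, size=7, count=8): size = 7 — has this property, so Yes.

No, No, Yes, Yes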